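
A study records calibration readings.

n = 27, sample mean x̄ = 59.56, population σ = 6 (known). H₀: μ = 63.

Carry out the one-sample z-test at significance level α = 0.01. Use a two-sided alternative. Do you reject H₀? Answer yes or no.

reject H₀: yes

SE = σ/√n = 6/√27 = 1.1547
z = (x̄−μ₀)/SE = (59.56−63)/1.1547 = -2.9791
p-value (two-sided) = 0.00289
At α=0.01: p < α → reject H₀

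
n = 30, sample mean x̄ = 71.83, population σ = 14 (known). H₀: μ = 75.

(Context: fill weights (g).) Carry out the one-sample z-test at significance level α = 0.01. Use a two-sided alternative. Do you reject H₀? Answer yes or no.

reject H₀: no

SE = σ/√n = 14/√30 = 2.5560
z = (x̄−μ₀)/SE = (71.83−75)/2.5560 = -1.2402
p-value (two-sided) = 0.21490
At α=0.01: p ≥ α → fail to reject H₀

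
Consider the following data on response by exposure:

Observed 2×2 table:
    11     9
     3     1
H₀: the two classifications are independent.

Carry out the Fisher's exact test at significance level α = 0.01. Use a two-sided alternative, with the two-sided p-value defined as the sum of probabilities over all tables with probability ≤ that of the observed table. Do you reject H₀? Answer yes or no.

Margins: r₁=20, r₂=4, c₁=14, c₂=10, n=24
p_obs = C(20,11)·C(4,3)/C(24,14); sum pmf over tables with pmf ≤ p_obs
p-value (two-sided) = 0.61462
At α=0.01: p ≥ α → fail to reject H₀

reject H₀: no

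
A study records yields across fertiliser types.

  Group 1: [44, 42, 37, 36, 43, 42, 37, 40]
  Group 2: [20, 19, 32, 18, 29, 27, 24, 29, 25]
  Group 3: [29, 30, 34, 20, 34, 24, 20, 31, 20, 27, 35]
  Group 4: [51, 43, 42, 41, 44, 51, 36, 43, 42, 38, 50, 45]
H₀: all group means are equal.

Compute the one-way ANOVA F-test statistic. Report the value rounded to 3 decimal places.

Group means [40.12, 24.78, 27.64, 43.83], grand mean 34.350
SSB = Σnᵢ(x̄ᵢ−x̄)² = 2666.457; SSW = ΣΣ(x−x̄ᵢ)² = 858.643
MSB = 2666.457/3 = 888.8191; MSW = 858.643/36 = 23.8512
F = MSB/MSW = 37.2652
df = (3, 36)

test statistic = 37.265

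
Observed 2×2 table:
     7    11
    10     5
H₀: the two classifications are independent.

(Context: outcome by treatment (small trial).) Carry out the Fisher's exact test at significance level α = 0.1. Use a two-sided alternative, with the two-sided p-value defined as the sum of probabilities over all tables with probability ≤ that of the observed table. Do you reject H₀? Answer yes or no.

Margins: r₁=18, r₂=15, c₁=17, c₂=16, n=33
p_obs = C(18,7)·C(15,10)/C(33,17); sum pmf over tables with pmf ≤ p_obs
p-value (two-sided) = 0.16632
At α=0.1: p ≥ α → fail to reject H₀

reject H₀: no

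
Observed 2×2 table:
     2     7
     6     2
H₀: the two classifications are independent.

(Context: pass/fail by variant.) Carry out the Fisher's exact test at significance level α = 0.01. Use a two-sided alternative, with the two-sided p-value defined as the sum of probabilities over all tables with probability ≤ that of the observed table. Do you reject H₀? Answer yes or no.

Margins: r₁=9, r₂=8, c₁=8, c₂=9, n=17
p_obs = C(9,2)·C(8,6)/C(17,8); sum pmf over tables with pmf ≤ p_obs
p-value (two-sided) = 0.05668
At α=0.01: p ≥ α → fail to reject H₀

reject H₀: no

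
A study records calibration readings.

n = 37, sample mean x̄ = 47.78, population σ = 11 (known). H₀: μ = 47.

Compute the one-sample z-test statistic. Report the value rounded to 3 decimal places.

SE = σ/√n = 11/√37 = 1.8084
z = (x̄−μ₀)/SE = (47.78−47)/1.8084 = 0.4313

test statistic = 0.431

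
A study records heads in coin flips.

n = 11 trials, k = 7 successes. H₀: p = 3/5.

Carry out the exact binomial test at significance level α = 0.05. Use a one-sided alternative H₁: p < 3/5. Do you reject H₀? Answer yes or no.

Exact binomial: n=11, k=7, p₀=3/5=0.6000
P(X≤7) from Σ C(n,i)·p₀^i·(1−p₀)^(n−i)
p-value (one-sided, H₁ less) = 0.70372
At α=0.05: p ≥ α → fail to reject H₀

reject H₀: no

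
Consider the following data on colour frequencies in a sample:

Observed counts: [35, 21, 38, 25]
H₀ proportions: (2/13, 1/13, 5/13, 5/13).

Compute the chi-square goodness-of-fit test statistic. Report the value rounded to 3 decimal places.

n = 119; E_i = n·p_i = [18.31, 9.15, 45.77, 45.77]
χ² = (35−18.31)²/18.31 + (21−9.15)²/9.15 + (38−45.77)²/45.77 + (25−45.77)²/45.77 = 41.2933
df = 3

test statistic = 41.293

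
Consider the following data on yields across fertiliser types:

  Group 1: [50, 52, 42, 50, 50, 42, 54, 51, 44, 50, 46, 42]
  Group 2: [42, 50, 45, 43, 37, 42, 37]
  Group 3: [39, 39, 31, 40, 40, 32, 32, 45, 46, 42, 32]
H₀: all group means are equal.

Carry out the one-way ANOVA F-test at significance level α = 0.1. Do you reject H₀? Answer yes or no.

Group means [47.75, 42.29, 38.00], grand mean 42.900
SSB = Σnᵢ(x̄ᵢ−x̄)² = 549.021; SSW = ΣΣ(x−x̄ᵢ)² = 623.679
MSB = 549.021/2 = 274.5107; MSW = 623.679/27 = 23.0992
F = MSB/MSW = 11.8840
df = (2, 27)
p-value (upper-tail) = 0.00020
At α=0.1: p < α → reject H₀

reject H₀: yes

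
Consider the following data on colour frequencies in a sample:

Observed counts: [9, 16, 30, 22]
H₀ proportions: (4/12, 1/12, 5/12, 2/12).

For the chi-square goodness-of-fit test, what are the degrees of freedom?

degrees of freedom = 3

df = k − 1 = 4 − 1 = 3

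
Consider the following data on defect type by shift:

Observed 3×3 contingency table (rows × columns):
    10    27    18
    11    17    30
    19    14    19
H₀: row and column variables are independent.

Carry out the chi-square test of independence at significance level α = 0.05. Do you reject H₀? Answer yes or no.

Row totals [55, 58, 52], col totals [40, 58, 67], n=165
χ² = (10−13.33)²/13.33 + (27−19.33)²/19.33 + (18−22.33)²/22.33 + (11−14.06)²/14.06 + (17−20.39)²/20.39 + (30−23.55)²/23.55 + (19−12.61)²/12.61 + (14−18.28)²/18.28 + (19−21.12)²/21.12 = 12.1657
df = 4
p-value (upper-tail) = 0.01616
At α=0.05: p < α → reject H₀

reject H₀: yes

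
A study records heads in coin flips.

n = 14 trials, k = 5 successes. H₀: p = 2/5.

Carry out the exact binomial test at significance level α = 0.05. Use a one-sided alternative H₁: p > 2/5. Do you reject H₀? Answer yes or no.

reject H₀: no

Exact binomial: n=14, k=5, p₀=2/5=0.4000
P(X≥5) from Σ C(n,i)·p₀^i·(1−p₀)^(n−i)
p-value (one-sided, H₁ greater) = 0.72074
At α=0.05: p ≥ α → fail to reject H₀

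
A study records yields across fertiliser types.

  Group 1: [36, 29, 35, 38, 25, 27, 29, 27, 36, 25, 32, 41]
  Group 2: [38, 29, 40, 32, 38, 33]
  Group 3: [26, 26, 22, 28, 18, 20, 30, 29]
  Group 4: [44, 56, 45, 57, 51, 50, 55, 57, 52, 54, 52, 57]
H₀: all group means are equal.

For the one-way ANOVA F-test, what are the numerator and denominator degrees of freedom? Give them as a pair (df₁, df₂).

k = 4 groups, N = 38 total
df = (k−1, N−k) = (4−1, 38−4) = (3, 34)

degrees of freedom = [3, 34]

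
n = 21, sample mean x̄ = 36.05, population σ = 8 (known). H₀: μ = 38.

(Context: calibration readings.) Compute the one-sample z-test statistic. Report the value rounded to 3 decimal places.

test statistic = -1.117

SE = σ/√n = 8/√21 = 1.7457
z = (x̄−μ₀)/SE = (36.05−38)/1.7457 = -1.1170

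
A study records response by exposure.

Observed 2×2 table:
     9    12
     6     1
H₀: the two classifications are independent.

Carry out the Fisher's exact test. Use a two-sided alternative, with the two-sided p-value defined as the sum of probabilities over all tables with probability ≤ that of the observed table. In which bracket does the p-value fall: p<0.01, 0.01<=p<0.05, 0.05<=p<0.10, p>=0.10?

p-value bracket: 0.05<=p<0.10

Margins: r₁=21, r₂=7, c₁=15, c₂=13, n=28
p_obs = C(21,9)·C(7,6)/C(28,15); sum pmf over tables with pmf ≤ p_obs
p-value (two-sided) = 0.08357
→ bracket: 0.05<=p<0.10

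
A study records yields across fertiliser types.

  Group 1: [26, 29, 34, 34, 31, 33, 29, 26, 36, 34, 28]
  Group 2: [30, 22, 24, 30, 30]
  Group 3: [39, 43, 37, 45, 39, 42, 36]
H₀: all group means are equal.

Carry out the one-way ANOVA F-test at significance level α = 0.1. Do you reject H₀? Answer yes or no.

reject H₀: yes

Group means [30.91, 27.20, 40.14], grand mean 32.913
SSB = Σnᵢ(x̄ᵢ−x̄)² = 573.260; SSW = ΣΣ(x−x̄ᵢ)² = 248.566
MSB = 573.260/2 = 286.6299; MSW = 248.566/20 = 12.4283
F = MSB/MSW = 23.0627
df = (2, 20)
p-value (upper-tail) = 0.00001
At α=0.1: p < α → reject H₀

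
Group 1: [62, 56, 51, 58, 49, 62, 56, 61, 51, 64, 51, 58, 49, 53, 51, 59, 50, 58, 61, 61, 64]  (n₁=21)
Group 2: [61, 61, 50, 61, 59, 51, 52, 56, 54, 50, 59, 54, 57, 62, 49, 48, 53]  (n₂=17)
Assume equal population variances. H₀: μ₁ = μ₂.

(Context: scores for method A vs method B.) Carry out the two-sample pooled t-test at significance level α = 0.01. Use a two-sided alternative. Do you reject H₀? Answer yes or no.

x̄₁=56.429, s₁=5.173, n₁=21
x̄₂=55.118, s₂=4.742, n₂=17
s_p² = [20·5.173² + 16·4.742²]/36 = 24.8585
SE = √(s_p²·(1/21+1/17)) = 1.6267
t = (56.429−55.118)/1.6267 = 0.8059
df = 36
p-value (two-sided) = 0.42559
At α=0.01: p ≥ α → fail to reject H₀

reject H₀: no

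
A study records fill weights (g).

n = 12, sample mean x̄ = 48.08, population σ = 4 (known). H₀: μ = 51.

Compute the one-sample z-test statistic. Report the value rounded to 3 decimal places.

test statistic = -2.529

SE = σ/√n = 4/√12 = 1.1547
z = (x̄−μ₀)/SE = (48.08−51)/1.1547 = -2.5288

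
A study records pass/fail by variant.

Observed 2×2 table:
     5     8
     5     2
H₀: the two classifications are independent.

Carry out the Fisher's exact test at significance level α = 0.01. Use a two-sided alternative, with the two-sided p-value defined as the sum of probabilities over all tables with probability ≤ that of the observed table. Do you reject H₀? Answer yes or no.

reject H₀: no

Margins: r₁=13, r₂=7, c₁=10, c₂=10, n=20
p_obs = C(13,5)·C(7,5)/C(20,10); sum pmf over tables with pmf ≤ p_obs
p-value (two-sided) = 0.34985
At α=0.01: p ≥ α → fail to reject H₀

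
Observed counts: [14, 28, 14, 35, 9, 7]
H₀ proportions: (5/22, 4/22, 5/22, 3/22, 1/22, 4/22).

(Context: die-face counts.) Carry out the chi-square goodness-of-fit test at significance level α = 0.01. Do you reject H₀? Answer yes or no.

n = 107; E_i = n·p_i = [24.32, 19.45, 24.32, 14.59, 4.86, 19.45]
χ² = (14−24.32)²/24.32 + (28−19.45)²/19.45 + (14−24.32)²/24.32 + (35−14.59)²/14.59 + (9−4.86)²/4.86 + (7−19.45)²/19.45 = 52.5480
df = 5
p-value (upper-tail) = 0.00000
At α=0.01: p < α → reject H₀

reject H₀: yes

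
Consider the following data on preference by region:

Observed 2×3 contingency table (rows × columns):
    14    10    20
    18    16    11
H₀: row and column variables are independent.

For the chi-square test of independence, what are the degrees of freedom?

degrees of freedom = 2

df = (r−1)(c−1) = (2−1)·(3−1) = 2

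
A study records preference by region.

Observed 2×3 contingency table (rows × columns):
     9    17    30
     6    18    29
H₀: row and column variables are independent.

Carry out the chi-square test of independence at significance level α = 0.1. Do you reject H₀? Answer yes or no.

Row totals [56, 53], col totals [15, 35, 59], n=109
χ² = (9−7.71)²/7.71 + (17−17.98)²/17.98 + (30−30.31)²/30.31 + (6−7.29)²/7.29 + (18−17.02)²/17.02 + (29−28.69)²/28.69 = 0.5634
df = 2
p-value (upper-tail) = 0.75451
At α=0.1: p ≥ α → fail to reject H₀

reject H₀: no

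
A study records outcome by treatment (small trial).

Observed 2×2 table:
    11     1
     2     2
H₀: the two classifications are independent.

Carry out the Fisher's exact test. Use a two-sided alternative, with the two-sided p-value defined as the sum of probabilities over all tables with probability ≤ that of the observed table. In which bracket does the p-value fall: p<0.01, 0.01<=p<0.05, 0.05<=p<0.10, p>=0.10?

Margins: r₁=12, r₂=4, c₁=13, c₂=3, n=16
p_obs = C(12,11)·C(4,2)/C(16,13); sum pmf over tables with pmf ≤ p_obs
p-value (two-sided) = 0.13571
→ bracket: p>=0.10

p-value bracket: p>=0.10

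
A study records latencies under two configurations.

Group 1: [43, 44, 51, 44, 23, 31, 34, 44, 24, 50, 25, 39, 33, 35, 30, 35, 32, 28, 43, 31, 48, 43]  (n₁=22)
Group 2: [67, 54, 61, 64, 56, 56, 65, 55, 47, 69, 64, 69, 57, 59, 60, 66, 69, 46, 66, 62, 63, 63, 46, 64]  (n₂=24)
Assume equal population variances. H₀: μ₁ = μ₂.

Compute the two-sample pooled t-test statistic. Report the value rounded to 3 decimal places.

test statistic = -10.296

x̄₁=36.818, s₁=8.489, n₁=22
x̄₂=60.333, s₂=6.982, n₂=24
s_p² = [21·8.489² + 23·6.982²]/44 = 59.8774
SE = √(s_p²·(1/22+1/24)) = 2.2840
t = (36.818−60.333)/2.2840 = -10.2957
df = 44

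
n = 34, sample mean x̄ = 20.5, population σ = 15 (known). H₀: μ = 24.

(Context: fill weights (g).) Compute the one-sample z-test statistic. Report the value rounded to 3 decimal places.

SE = σ/√n = 15/√34 = 2.5725
z = (x̄−μ₀)/SE = (20.5−24)/2.5725 = -1.3606

test statistic = -1.361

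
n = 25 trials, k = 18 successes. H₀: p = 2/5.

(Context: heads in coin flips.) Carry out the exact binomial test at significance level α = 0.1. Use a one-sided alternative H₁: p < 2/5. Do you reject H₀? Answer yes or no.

Exact binomial: n=25, k=18, p₀=2/5=0.4000
P(X≤18) from Σ C(n,i)·p₀^i·(1−p₀)^(n−i)
p-value (one-sided, H₁ less) = 0.99972
At α=0.1: p ≥ α → fail to reject H₀

reject H₀: no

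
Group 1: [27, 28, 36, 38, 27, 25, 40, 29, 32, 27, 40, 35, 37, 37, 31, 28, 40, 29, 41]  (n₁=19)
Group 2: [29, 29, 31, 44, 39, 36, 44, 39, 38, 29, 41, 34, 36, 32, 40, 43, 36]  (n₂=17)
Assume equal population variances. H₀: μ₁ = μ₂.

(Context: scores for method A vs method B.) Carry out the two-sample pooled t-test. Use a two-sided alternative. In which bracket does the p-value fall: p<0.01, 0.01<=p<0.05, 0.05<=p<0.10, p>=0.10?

p-value bracket: 0.05<=p<0.10

x̄₁=33.000, s₁=5.477, n₁=19
x̄₂=36.471, s₂=5.173, n₂=17
s_p² = [18·5.477² + 16·5.173²]/34 = 28.4775
SE = √(s_p²·(1/19+1/17)) = 1.7816
t = (33.000−36.471)/1.7816 = -1.9481
df = 34
p-value (two-sided) = 0.05970
→ bracket: 0.05<=p<0.10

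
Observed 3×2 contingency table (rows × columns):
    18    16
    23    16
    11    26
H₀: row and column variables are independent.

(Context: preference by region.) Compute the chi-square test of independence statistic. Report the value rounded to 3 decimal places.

Row totals [34, 39, 37], col totals [52, 58], n=110
χ² = (18−16.07)²/16.07 + (16−17.93)²/17.93 + (23−18.44)²/18.44 + (16−20.56)²/20.56 + (11−17.49)²/17.49 + (26−19.51)²/19.51 = 7.1491
df = 2

test statistic = 7.149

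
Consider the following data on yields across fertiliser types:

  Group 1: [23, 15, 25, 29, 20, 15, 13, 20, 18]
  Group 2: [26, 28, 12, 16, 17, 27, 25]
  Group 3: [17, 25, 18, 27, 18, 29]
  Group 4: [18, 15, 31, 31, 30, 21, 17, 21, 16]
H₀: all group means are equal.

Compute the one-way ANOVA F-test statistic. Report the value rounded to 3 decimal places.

Group means [19.78, 21.57, 22.33, 22.22], grand mean 21.387
SSB = Σnᵢ(x̄ᵢ−x̄)² = 35.196; SSW = ΣΣ(x−x̄ᵢ)² = 956.159
MSB = 35.196/3 = 11.7320; MSW = 956.159/27 = 35.4133
F = MSB/MSW = 0.3313
df = (3, 27)

test statistic = 0.331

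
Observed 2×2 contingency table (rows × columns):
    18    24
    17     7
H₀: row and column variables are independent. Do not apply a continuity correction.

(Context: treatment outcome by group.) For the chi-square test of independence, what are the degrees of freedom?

df = (r−1)(c−1) = (2−1)·(2−1) = 1

degrees of freedom = 1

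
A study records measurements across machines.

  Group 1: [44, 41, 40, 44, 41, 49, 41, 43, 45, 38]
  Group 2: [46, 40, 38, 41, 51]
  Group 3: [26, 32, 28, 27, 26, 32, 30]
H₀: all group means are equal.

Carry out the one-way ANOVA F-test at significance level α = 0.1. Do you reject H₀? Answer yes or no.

reject H₀: yes

Group means [42.60, 43.20, 28.71], grand mean 38.318
SSB = Σnᵢ(x̄ᵢ−x̄)² = 948.144; SSW = ΣΣ(x−x̄ᵢ)² = 238.629
MSB = 948.144/2 = 474.0721; MSW = 238.629/19 = 12.5594
F = MSB/MSW = 37.7464
df = (2, 19)
p-value (upper-tail) = 0.00000
At α=0.1: p < α → reject H₀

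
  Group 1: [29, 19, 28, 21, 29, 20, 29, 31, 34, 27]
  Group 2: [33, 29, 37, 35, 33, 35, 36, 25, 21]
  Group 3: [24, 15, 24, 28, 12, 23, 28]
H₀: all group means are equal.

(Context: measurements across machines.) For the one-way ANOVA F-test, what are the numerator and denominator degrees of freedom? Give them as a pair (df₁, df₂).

k = 3 groups, N = 26 total
df = (k−1, N−k) = (3−1, 26−3) = (2, 23)

degrees of freedom = [2, 23]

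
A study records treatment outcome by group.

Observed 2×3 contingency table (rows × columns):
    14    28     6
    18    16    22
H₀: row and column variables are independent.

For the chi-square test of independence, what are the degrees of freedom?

degrees of freedom = 2

df = (r−1)(c−1) = (2−1)·(3−1) = 2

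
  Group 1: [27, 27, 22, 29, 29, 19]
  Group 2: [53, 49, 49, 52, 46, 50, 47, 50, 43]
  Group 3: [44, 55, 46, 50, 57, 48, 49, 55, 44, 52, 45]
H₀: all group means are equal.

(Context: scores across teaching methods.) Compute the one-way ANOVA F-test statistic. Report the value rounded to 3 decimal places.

Group means [25.50, 48.78, 49.55], grand mean 43.731
SSB = Σnᵢ(x̄ᵢ−x̄)² = 2595.333; SSW = ΣΣ(x−x̄ᵢ)² = 377.783
MSB = 2595.333/2 = 1297.6663; MSW = 377.783/23 = 16.4253
F = MSB/MSW = 79.0039
df = (2, 23)

test statistic = 79.004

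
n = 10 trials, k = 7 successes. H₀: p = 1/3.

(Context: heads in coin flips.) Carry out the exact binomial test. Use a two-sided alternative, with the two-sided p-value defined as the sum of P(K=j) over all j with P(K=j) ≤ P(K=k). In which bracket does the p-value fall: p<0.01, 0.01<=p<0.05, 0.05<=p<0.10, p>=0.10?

p-value bracket: 0.01<=p<0.05

Exact binomial: n=10, k=7, p₀=1/3=0.3333
P(X=j) = C(n,j)·p₀^j·(1−p₀)^(n−j); p = Σ P(X=j) over j with P(X=j) ≤ P(X=7)
p-value (two-sided) = 0.01966
→ bracket: 0.01<=p<0.05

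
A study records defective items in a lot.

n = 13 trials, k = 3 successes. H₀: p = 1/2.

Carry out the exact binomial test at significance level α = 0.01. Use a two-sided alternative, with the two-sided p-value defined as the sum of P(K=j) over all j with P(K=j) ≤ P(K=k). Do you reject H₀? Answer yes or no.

reject H₀: no

Exact binomial: n=13, k=3, p₀=1/2=0.5000
P(X=j) = C(n,j)·p₀^j·(1−p₀)^(n−j); p = Σ P(X=j) over j with P(X=j) ≤ P(X=3)
p-value (two-sided) = 0.09229
At α=0.01: p ≥ α → fail to reject H₀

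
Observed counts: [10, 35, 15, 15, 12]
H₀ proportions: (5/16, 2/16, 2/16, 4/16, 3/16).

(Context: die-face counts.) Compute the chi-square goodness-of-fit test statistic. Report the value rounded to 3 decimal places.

n = 87; E_i = n·p_i = [27.19, 10.88, 10.88, 21.75, 16.31]
χ² = (10−27.19)²/27.19 + (35−10.88)²/10.88 + (15−10.88)²/10.88 + (15−21.75)²/21.75 + (12−16.31)²/16.31 = 69.1839
df = 4

test statistic = 69.184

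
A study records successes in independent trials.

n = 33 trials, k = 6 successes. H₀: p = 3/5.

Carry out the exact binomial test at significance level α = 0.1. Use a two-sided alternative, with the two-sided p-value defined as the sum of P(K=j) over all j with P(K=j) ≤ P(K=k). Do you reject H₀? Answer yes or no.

Exact binomial: n=33, k=6, p₀=3/5=0.6000
P(X=j) = C(n,j)·p₀^j·(1−p₀)^(n−j); p = Σ P(X=j) over j with P(X=j) ≤ P(X=6)
p-value (two-sided) = 0.00000
At α=0.1: p < α → reject H₀

reject H₀: yes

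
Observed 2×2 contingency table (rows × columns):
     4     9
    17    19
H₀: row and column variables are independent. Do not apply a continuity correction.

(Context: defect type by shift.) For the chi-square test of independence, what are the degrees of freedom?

degrees of freedom = 1

df = (r−1)(c−1) = (2−1)·(2−1) = 1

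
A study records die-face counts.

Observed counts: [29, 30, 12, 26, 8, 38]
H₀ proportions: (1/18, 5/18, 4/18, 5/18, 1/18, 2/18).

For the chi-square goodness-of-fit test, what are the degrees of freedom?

df = k − 1 = 6 − 1 = 5

degrees of freedom = 5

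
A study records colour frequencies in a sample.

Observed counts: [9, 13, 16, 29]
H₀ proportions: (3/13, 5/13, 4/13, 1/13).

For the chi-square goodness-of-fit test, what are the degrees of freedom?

df = k − 1 = 4 − 1 = 3

degrees of freedom = 3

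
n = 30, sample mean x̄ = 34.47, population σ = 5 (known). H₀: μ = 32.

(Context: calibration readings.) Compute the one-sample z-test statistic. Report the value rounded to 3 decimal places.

test statistic = 2.706

SE = σ/√n = 5/√30 = 0.9129
z = (x̄−μ₀)/SE = (34.47−32)/0.9129 = 2.7057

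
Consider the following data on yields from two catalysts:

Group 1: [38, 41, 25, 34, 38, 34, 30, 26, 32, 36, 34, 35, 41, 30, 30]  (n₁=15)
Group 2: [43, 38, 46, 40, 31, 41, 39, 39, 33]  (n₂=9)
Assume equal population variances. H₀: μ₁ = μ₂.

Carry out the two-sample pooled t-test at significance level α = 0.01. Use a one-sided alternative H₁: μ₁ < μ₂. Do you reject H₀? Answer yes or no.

x̄₁=33.600, s₁=4.852, n₁=15
x̄₂=38.889, s₂=4.622, n₂=9
s_p² = [14·4.852² + 8·4.622²]/22 = 22.7495
SE = √(s_p²·(1/15+1/9)) = 2.0111
t = (33.600−38.889)/2.0111 = -2.6299
df = 22
p-value (one-sided, H₁ less) = 0.00765
At α=0.01: p < α → reject H₀

reject H₀: yes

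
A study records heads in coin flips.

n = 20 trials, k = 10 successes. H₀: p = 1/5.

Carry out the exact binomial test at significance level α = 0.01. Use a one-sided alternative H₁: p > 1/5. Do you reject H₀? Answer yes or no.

reject H₀: yes

Exact binomial: n=20, k=10, p₀=1/5=0.2000
P(X≥10) from Σ C(n,i)·p₀^i·(1−p₀)^(n−i)
p-value (one-sided, H₁ greater) = 0.00259
At α=0.01: p < α → reject H₀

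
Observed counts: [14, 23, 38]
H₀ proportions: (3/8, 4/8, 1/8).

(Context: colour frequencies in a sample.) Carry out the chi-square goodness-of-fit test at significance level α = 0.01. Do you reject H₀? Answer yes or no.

n = 75; E_i = n·p_i = [28.12, 37.50, 9.38]
χ² = (14−28.12)²/28.12 + (23−37.50)²/37.50 + (38−9.38)²/9.38 = 100.1022
df = 2
p-value (upper-tail) = 0.00000
At α=0.01: p < α → reject H₀

reject H₀: yes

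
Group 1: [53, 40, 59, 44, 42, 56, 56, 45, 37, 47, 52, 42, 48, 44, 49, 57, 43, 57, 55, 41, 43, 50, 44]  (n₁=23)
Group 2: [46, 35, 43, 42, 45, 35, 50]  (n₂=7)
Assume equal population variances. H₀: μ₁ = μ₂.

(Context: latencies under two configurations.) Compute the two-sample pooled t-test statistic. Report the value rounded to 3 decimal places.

test statistic = 2.105

x̄₁=48.000, s₁=6.467, n₁=23
x̄₂=42.286, s₂=5.589, n₂=7
s_p² = [22·6.467² + 6·5.589²]/28 = 39.5510
SE = √(s_p²·(1/23+1/7)) = 2.7147
t = (48.000−42.286)/2.7147 = 2.1049
df = 28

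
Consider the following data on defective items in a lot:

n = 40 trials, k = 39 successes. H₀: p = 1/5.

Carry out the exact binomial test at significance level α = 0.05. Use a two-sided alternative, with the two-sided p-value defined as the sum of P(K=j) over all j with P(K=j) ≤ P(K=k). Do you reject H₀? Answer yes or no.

Exact binomial: n=40, k=39, p₀=1/5=0.2000
P(X=j) = C(n,j)·p₀^j·(1−p₀)^(n−j); p = Σ P(X=j) over j with P(X=j) ≤ P(X=39)
p-value (two-sided) = 0.00000
At α=0.05: p < α → reject H₀

reject H₀: yes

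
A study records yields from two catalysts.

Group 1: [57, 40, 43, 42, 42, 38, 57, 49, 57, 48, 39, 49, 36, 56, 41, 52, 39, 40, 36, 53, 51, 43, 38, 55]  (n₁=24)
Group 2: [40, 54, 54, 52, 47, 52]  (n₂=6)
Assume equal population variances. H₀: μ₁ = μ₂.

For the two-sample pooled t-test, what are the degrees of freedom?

degrees of freedom = 28

df = n₁ + n₂ − 2 = 24 + 6 − 2 = 28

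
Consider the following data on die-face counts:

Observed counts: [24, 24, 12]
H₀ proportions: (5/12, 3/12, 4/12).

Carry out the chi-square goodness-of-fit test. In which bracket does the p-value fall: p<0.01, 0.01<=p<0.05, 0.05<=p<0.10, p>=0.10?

n = 60; E_i = n·p_i = [25.00, 15.00, 20.00]
χ² = (24−25.00)²/25.00 + (24−15.00)²/15.00 + (12−20.00)²/20.00 = 8.6400
df = 2
p-value (upper-tail) = 0.01330
→ bracket: 0.01<=p<0.05

p-value bracket: 0.01<=p<0.05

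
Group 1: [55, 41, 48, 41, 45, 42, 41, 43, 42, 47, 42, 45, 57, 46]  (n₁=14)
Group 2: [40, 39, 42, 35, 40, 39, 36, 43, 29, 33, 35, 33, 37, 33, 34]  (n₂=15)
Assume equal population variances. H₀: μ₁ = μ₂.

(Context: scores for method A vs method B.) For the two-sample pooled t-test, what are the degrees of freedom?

degrees of freedom = 27

df = n₁ + n₂ − 2 = 14 + 15 − 2 = 27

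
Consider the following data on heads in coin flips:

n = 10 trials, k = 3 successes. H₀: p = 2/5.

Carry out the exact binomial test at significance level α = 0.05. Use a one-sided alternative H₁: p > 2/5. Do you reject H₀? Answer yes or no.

Exact binomial: n=10, k=3, p₀=2/5=0.4000
P(X≥3) from Σ C(n,i)·p₀^i·(1−p₀)^(n−i)
p-value (one-sided, H₁ greater) = 0.83271
At α=0.05: p ≥ α → fail to reject H₀

reject H₀: no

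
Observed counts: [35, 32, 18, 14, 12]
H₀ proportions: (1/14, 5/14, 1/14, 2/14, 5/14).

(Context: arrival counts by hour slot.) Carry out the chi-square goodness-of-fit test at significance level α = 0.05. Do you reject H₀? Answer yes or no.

reject H₀: yes

n = 111; E_i = n·p_i = [7.93, 39.64, 7.93, 15.86, 39.64]
χ² = (35−7.93)²/7.93 + (32−39.64)²/39.64 + (18−7.93)²/7.93 + (14−15.86)²/15.86 + (12−39.64)²/39.64 = 126.1928
df = 4
p-value (upper-tail) = 0.00000
At α=0.05: p < α → reject H₀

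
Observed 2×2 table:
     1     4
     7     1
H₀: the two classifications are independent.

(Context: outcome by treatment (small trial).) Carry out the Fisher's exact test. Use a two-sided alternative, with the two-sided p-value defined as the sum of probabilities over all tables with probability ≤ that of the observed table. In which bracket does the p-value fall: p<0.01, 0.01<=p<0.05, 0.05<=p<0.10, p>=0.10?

Margins: r₁=5, r₂=8, c₁=8, c₂=5, n=13
p_obs = C(5,1)·C(8,7)/C(13,8); sum pmf over tables with pmf ≤ p_obs
p-value (two-sided) = 0.03186
→ bracket: 0.01<=p<0.05

p-value bracket: 0.01<=p<0.05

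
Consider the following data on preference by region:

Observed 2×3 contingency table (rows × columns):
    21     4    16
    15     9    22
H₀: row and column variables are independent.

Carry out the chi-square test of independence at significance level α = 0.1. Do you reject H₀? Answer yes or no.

Row totals [41, 46], col totals [36, 13, 38], n=87
χ² = (21−16.97)²/16.97 + (4−6.13)²/6.13 + (16−17.91)²/17.91 + (15−19.03)²/19.03 + (9−6.87)²/6.87 + (22−20.09)²/20.09 = 3.5950
df = 2
p-value (upper-tail) = 0.16572
At α=0.1: p ≥ α → fail to reject H₀

reject H₀: no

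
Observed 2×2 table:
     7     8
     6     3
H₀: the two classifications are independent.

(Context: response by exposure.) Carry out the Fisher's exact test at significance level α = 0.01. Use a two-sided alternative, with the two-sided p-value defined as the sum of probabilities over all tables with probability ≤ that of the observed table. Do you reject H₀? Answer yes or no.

reject H₀: no

Margins: r₁=15, r₂=9, c₁=13, c₂=11, n=24
p_obs = C(15,7)·C(9,6)/C(24,13); sum pmf over tables with pmf ≤ p_obs
p-value (two-sided) = 0.42253
At α=0.01: p ≥ α → fail to reject H₀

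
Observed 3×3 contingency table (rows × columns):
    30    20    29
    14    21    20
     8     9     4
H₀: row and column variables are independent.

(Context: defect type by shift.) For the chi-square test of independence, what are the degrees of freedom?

degrees of freedom = 4

df = (r−1)(c−1) = (3−1)·(3−1) = 4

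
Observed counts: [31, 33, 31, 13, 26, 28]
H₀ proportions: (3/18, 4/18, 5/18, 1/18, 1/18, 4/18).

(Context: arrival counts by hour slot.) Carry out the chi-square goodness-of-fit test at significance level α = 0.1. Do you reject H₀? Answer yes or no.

reject H₀: yes

n = 162; E_i = n·p_i = [27.00, 36.00, 45.00, 9.00, 9.00, 36.00]
χ² = (31−27.00)²/27.00 + (33−36.00)²/36.00 + (31−45.00)²/45.00 + (13−9.00)²/9.00 + (26−9.00)²/9.00 + (28−36.00)²/36.00 = 40.8648
df = 5
p-value (upper-tail) = 0.00000
At α=0.1: p < α → reject H₀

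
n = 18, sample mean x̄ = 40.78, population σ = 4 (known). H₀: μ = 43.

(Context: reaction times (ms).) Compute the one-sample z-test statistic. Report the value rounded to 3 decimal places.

test statistic = -2.355

SE = σ/√n = 4/√18 = 0.9428
z = (x̄−μ₀)/SE = (40.78−43)/0.9428 = -2.3547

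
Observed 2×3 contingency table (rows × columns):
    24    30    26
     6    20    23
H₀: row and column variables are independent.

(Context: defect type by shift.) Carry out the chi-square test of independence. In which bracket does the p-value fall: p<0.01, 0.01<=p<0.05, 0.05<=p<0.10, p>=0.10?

Row totals [80, 49], col totals [30, 50, 49], n=129
χ² = (24−18.60)²/18.60 + (30−31.01)²/31.01 + (26−30.39)²/30.39 + (6−11.40)²/11.40 + (20−18.99)²/18.99 + (23−18.61)²/18.61 = 5.8732
df = 2
p-value (upper-tail) = 0.05304
→ bracket: 0.05<=p<0.10

p-value bracket: 0.05<=p<0.10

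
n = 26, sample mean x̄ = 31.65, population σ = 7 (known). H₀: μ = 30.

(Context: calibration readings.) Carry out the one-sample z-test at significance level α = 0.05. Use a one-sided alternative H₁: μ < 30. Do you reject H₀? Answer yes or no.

reject H₀: no

SE = σ/√n = 7/√26 = 1.3728
z = (x̄−μ₀)/SE = (31.65−30)/1.3728 = 1.2019
p-value (one-sided, H₁ less) = 0.88530
At α=0.05: p ≥ α → fail to reject H₀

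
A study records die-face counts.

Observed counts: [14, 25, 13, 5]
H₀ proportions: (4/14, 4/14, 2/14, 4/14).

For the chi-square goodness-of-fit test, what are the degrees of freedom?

df = k − 1 = 4 − 1 = 3

degrees of freedom = 3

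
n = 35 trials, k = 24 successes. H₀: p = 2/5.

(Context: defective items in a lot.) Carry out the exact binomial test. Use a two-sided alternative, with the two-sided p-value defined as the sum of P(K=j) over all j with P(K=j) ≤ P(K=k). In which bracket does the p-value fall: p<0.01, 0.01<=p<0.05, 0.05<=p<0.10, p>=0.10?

p-value bracket: p<0.01

Exact binomial: n=35, k=24, p₀=2/5=0.4000
P(X=j) = C(n,j)·p₀^j·(1−p₀)^(n−j); p = Σ P(X=j) over j with P(X=j) ≤ P(X=24)
p-value (two-sided) = 0.00081
→ bracket: p<0.01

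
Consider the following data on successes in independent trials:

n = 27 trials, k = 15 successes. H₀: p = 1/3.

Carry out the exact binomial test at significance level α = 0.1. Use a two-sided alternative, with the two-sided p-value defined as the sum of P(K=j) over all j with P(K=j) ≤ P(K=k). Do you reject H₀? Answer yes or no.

Exact binomial: n=27, k=15, p₀=1/3=0.3333
P(X=j) = C(n,j)·p₀^j·(1−p₀)^(n−j); p = Σ P(X=j) over j with P(X=j) ≤ P(X=15)
p-value (two-sided) = 0.02261
At α=0.1: p < α → reject H₀

reject H₀: yes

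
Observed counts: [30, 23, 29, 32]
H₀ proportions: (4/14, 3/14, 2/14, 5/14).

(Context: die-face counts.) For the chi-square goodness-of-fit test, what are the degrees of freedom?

df = k − 1 = 4 − 1 = 3

degrees of freedom = 3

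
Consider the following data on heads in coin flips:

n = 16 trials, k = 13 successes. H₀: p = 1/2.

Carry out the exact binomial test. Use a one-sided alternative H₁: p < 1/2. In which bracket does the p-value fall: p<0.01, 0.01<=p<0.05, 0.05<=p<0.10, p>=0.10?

Exact binomial: n=16, k=13, p₀=1/2=0.5000
P(X≤13) from Σ C(n,i)·p₀^i·(1−p₀)^(n−i)
p-value (one-sided, H₁ less) = 0.99791
→ bracket: p>=0.10

p-value bracket: p>=0.10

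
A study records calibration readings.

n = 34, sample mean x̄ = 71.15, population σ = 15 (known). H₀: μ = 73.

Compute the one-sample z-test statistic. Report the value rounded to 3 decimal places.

test statistic = -0.719

SE = σ/√n = 15/√34 = 2.5725
z = (x̄−μ₀)/SE = (71.15−73)/2.5725 = -0.7192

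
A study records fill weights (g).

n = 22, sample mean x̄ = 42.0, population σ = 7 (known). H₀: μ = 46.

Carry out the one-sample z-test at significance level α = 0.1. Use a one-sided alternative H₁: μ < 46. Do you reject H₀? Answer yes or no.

SE = σ/√n = 7/√22 = 1.4924
z = (x̄−μ₀)/SE = (42.0−46)/1.4924 = -2.6802
p-value (one-sided, H₁ less) = 0.00368
At α=0.1: p < α → reject H₀

reject H₀: yes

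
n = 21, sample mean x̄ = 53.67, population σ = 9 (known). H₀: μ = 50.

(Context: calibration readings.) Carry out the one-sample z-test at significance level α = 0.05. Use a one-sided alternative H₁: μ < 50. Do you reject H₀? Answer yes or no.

reject H₀: no

SE = σ/√n = 9/√21 = 1.9640
z = (x̄−μ₀)/SE = (53.67−50)/1.9640 = 1.8687
p-value (one-sided, H₁ less) = 0.96917
At α=0.05: p ≥ α → fail to reject H₀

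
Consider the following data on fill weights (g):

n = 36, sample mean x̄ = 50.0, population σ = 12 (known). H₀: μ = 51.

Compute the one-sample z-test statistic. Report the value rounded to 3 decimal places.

test statistic = -0.500

SE = σ/√n = 12/√36 = 2.0000
z = (x̄−μ₀)/SE = (50.0−51)/2.0000 = -0.5000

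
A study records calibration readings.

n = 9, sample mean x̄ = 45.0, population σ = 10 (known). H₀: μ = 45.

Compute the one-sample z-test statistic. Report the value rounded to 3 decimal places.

test statistic = 0.000

SE = σ/√n = 10/√9 = 3.3333
z = (x̄−μ₀)/SE = (45.0−45)/3.3333 = 0.0000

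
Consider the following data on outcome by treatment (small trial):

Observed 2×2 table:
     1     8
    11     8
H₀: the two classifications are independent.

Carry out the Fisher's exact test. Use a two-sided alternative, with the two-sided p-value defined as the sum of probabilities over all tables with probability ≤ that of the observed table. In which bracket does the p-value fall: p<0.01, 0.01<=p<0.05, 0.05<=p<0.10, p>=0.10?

Margins: r₁=9, r₂=19, c₁=12, c₂=16, n=28
p_obs = C(9,1)·C(19,11)/C(28,12); sum pmf over tables with pmf ≤ p_obs
p-value (two-sided) = 0.03896
→ bracket: 0.01<=p<0.05

p-value bracket: 0.01<=p<0.05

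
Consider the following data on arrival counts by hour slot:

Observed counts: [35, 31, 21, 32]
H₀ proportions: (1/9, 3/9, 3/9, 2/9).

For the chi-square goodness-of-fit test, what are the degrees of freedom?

degrees of freedom = 3

df = k − 1 = 4 − 1 = 3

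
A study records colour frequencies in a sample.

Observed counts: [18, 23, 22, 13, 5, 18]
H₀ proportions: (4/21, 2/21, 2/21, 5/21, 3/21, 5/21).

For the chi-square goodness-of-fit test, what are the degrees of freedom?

df = k − 1 = 6 − 1 = 5

degrees of freedom = 5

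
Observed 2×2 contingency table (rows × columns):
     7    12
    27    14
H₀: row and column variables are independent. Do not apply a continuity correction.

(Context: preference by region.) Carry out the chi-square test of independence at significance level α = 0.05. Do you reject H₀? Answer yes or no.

Row totals [19, 41], col totals [34, 26], n=60
χ² = (7−10.77)²/10.77 + (12−8.23)²/8.23 + (27−23.23)²/23.23 + (14−17.77)²/17.77 = 4.4502
df = 1
p-value (upper-tail) = 0.03490
At α=0.05: p < α → reject H₀

reject H₀: yes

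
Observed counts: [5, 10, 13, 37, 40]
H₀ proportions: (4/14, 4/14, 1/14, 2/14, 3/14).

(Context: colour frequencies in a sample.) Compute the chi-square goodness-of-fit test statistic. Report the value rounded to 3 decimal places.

n = 105; E_i = n·p_i = [30.00, 30.00, 7.50, 15.00, 22.50]
χ² = (5−30.00)²/30.00 + (10−30.00)²/30.00 + (13−7.50)²/7.50 + (37−15.00)²/15.00 + (40−22.50)²/22.50 = 84.0778
df = 4

test statistic = 84.078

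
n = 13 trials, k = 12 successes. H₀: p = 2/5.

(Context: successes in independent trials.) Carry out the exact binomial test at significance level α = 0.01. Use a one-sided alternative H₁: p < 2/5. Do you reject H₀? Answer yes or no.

Exact binomial: n=13, k=12, p₀=2/5=0.4000
P(X≤12) from Σ C(n,i)·p₀^i·(1−p₀)^(n−i)
p-value (one-sided, H₁ less) = 0.99999
At α=0.01: p ≥ α → fail to reject H₀

reject H₀: no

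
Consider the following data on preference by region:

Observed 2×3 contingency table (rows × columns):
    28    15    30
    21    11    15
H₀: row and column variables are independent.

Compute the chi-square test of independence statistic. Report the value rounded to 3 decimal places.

Row totals [73, 47], col totals [49, 26, 45], n=120
χ² = (28−29.81)²/29.81 + (15−15.82)²/15.82 + (30−27.38)²/27.38 + (21−19.19)²/19.19 + (11−10.18)²/10.18 + (15−17.62)²/17.62 = 1.0304
df = 2

test statistic = 1.030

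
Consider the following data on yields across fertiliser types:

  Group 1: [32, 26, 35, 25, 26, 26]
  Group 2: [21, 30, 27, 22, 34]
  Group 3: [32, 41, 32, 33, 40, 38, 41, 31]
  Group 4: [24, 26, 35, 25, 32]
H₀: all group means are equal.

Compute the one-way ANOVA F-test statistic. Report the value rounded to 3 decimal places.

Group means [28.33, 26.80, 36.00, 28.40], grand mean 30.583
SSB = Σnᵢ(x̄ᵢ−x̄)² = 360.500; SSW = ΣΣ(x−x̄ᵢ)² = 433.333
MSB = 360.500/3 = 120.1667; MSW = 433.333/20 = 21.6667
F = MSB/MSW = 5.5462
df = (3, 20)

test statistic = 5.546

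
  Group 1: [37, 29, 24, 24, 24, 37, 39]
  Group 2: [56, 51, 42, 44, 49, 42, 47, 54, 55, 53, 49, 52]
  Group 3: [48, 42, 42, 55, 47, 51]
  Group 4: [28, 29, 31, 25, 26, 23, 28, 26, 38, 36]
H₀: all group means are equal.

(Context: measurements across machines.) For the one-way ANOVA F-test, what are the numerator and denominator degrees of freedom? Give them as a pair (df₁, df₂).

degrees of freedom = [3, 31]

k = 4 groups, N = 35 total
df = (k−1, N−k) = (4−1, 35−4) = (3, 31)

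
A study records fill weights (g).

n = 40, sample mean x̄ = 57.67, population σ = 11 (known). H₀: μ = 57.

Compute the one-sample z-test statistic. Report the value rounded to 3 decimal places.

test statistic = 0.385

SE = σ/√n = 11/√40 = 1.7393
z = (x̄−μ₀)/SE = (57.67−57)/1.7393 = 0.3852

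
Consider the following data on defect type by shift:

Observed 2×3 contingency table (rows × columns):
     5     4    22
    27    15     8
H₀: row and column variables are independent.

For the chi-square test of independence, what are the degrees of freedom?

df = (r−1)(c−1) = (2−1)·(3−1) = 2

degrees of freedom = 2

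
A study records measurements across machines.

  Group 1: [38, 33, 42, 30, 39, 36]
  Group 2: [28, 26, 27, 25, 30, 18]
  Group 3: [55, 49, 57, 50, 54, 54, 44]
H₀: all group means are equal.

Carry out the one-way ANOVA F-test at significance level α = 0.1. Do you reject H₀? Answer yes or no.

reject H₀: yes

Group means [36.33, 25.67, 51.86], grand mean 38.684
SSB = Σnᵢ(x̄ᵢ−x̄)² = 2264.581; SSW = ΣΣ(x−x̄ᵢ)² = 297.524
MSB = 2264.581/2 = 1132.2907; MSW = 297.524/16 = 18.5952
F = MSB/MSW = 60.8914
df = (2, 16)
p-value (upper-tail) = 0.00000
At α=0.1: p < α → reject H₀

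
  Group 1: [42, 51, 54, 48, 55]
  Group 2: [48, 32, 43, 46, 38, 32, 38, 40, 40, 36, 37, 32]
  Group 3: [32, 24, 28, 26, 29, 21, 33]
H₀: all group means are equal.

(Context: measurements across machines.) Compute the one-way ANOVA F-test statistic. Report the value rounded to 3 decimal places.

Group means [50.00, 38.50, 27.57], grand mean 37.708
SSB = Σnᵢ(x̄ᵢ−x̄)² = 1482.244; SSW = ΣΣ(x−x̄ᵢ)² = 526.714
MSB = 1482.244/2 = 741.1220; MSW = 526.714/21 = 25.0816
F = MSB/MSW = 29.5484
df = (2, 21)

test statistic = 29.548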